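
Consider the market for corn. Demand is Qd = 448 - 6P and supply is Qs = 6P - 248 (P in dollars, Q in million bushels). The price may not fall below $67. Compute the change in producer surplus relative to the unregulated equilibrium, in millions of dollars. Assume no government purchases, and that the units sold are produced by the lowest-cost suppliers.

171

Equilibrium: 448 - 6P = 6P - 248, so 696 = 12P and P* = 58, Q* = 100.
Since 67 > 58, the floor is binding.
At P = 67: Qd = 448 - 6·67 = 46 and Qs = 6·67 - 248 = 154.
Producer surplus without the control is ½ · (58 - 124/3) · 100 = 2500/3.
With the floor, 46 units are sold at 67. The supply price at Q = 46 is 49, so PS = ½ · [(67 - 124/3) + (67 - 49)] · 46 = 3013/3.
Change in producer surplus = 3013/3 - 2500/3 = 171.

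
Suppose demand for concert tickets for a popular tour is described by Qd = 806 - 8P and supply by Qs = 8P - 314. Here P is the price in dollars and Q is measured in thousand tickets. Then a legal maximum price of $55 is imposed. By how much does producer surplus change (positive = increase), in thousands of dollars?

In a free market, 806 - 8P = 8P - 314 gives the equilibrium P* = 70, Q* = 246.
Since 55 < 70, the ceiling is binding.
At P = 55: Qd = 806 - 8·55 = 366 and Qs = 8·55 - 314 = 126.
Producer surplus without the control is ½ · (70 - 39.25) · 246 = 3782.25.
With the ceiling, producers sell 126 units at 55, so PS = ½ · (55 - 39.25) · 126 = 992.25.
Change in producer surplus = 992.25 - 3782.25 = -2790.

-2790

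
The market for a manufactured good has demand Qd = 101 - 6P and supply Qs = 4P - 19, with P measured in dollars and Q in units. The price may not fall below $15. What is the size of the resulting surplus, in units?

In a free market, 101 - 6P = 4P - 19 gives the equilibrium P* = 12, Q* = 29.
The floor of 15 is above the equilibrium price 12, so it binds.
At P = 15: Qd = 101 - 6·15 = 11 and Qs = 4·15 - 19 = 41.
Surplus = Qs - Qd = 41 - 11 = 30.

30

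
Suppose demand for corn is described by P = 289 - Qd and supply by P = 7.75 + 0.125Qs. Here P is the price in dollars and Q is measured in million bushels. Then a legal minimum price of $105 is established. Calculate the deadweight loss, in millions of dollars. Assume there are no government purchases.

Rearranging demand gives Qd = 289 - P; rearranging supply gives Qs = 8P - 62. Equilibrium: 289 - P = 8P - 62, so 351 = 9P and P* = 39, Q* = 250.
The floor of 105 is above the equilibrium price 39, so it binds.
At P = 105: Qd = 289 - 105 = 184 and Qs = 8·105 - 62 = 778.
Quantity traded falls to 184. At Q = 184 the demand price is 289 - 184 = 105 and the supply price is (62 + 184)/8 = 30.75.
Deadweight loss = ½ · (105 - 30.75) · (250 - 184) = ½ · 74.25 · 66 = 2450.25.

2450.25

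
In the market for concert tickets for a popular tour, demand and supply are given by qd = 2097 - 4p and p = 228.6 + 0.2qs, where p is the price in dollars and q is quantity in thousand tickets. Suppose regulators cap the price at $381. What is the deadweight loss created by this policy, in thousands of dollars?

Rearranging supply gives qs = 5p - 1143. In a free market, 2097 - 4p = 5p - 1143 gives the equilibrium p* = 360, q* = 657.
Since 381 is above p* = 360, the ceiling does not bind and the free-market outcome prevails.
Since the control does not bind, no trades are prevented and deadweight loss is zero.

0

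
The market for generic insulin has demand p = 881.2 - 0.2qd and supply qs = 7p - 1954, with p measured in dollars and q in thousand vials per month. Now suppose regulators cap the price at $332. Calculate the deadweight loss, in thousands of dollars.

329313.6

Rearranging demand gives qd = 4406 - 5p. Equilibrium: 4406 - 5p = 7p - 1954, so 6360 = 12p and p* = 530, q* = 1756.
Because the ceiling (332) lies below the market-clearing price, it is binding.
At p = 332: qd = 4406 - 5·332 = 2746 and qs = 7·332 - 1954 = 370.
Quantity traded falls to 370. At q = 370 the demand price is (4406 - 370)/5 = 807.2 and the supply price is (1954 + 370)/7 = 332.
Deadweight loss = ½ · (807.2 - 332) · (1756 - 370) = ½ · 475.2 · 1386 = 329313.6.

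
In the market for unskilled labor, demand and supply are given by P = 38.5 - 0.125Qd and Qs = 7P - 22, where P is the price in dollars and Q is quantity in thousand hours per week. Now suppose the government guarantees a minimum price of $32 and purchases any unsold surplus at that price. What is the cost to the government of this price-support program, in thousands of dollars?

4800

Rearranging demand gives Qd = 308 - 8P. Equilibrium: 308 - 8P = 7P - 22, so 330 = 15P and P* = 22, Q* = 132.
Since 32 > 22, the floor is binding.
At P = 32: Qd = 308 - 8·32 = 52 and Qs = 7·32 - 22 = 202.
Surplus = Qs - Qd = 150.
Government expenditure = surplus × support price = 150 × 32 = 4800.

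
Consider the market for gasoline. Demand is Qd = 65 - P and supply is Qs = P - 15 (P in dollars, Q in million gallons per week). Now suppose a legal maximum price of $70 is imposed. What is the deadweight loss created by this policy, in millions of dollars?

0

In a free market, 65 - P = P - 15 gives the equilibrium P* = 40, Q* = 25.
The ceiling of 70 is above the equilibrium price 40, so it is not binding; the market clears at P* = 40, Q* = 25.
Since the control does not bind, no trades are prevented and deadweight loss is zero.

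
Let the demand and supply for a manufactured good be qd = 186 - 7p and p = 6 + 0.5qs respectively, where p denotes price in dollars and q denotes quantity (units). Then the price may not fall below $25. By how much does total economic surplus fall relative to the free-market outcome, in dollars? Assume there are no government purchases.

141.75

Rearranging supply gives qs = 2p - 12. Setting quantity demanded equal to quantity supplied, 186 - 7p = 2p - 12, gives p* = 22 and q* = 32.
The floor of 25 is above the equilibrium price 22, so it binds.
At p = 25: qd = 186 - 7·25 = 11 and qs = 2·25 - 12 = 38.
Quantity traded falls to 11. At q = 11 the demand price is (186 - 11)/7 = 25 and the supply price is (12 + 11)/2 = 11.5.
Deadweight loss = ½ · (25 - 11.5) · (32 - 11) = ½ · 13.5 · 21 = 141.75.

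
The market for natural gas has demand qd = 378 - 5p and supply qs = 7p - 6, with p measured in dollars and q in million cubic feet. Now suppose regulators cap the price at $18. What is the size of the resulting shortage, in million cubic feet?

168

In a free market, 378 - 5p = 7p - 6 gives the equilibrium p* = 32, q* = 218.
Because the ceiling (18) lies below the market-clearing price, it is binding.
At p = 18: qd = 378 - 5·18 = 288 and qs = 7·18 - 6 = 120.
Shortage = qd - qs = 288 - 120 = 168.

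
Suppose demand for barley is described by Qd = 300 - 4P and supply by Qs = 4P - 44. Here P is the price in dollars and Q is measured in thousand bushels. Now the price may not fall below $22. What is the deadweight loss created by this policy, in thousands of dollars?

0

Equilibrium: 300 - 4P = 4P - 44, so 344 = 8P and P* = 43, Q* = 128.
The floor of 22 is below the equilibrium price 43, so it is not binding; the market clears at P* = 43, Q* = 128.
Since the control does not bind, no trades are prevented and deadweight loss is zero.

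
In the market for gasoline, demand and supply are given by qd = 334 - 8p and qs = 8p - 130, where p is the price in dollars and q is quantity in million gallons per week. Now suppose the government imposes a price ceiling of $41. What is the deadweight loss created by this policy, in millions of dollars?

Setting quantity demanded equal to quantity supplied, 334 - 8p = 8p - 130, gives p* = 29 and q* = 102.
Since 41 is above p* = 29, the ceiling does not bind and the free-market outcome prevails.
Since the control does not bind, no trades are prevented and deadweight loss is zero.

0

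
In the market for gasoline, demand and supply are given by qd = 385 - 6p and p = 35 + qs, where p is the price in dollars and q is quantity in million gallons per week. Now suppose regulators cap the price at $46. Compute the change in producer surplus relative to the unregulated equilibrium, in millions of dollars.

Rearranging supply gives qs = p - 35. Equilibrium: 385 - 6p = p - 35, so 420 = 7p and p* = 60, q* = 25.
Because the ceiling (46) lies below the market-clearing price, it is binding.
At p = 46: qd = 385 - 6·46 = 109 and qs = 46 - 35 = 11.
Producer surplus without the control is ½ · (60 - 35) · 25 = 312.5.
With the ceiling, producers sell 11 units at 46, so PS = ½ · (46 - 35) · 11 = 60.5.
Change in producer surplus = 60.5 - 312.5 = -252.

-252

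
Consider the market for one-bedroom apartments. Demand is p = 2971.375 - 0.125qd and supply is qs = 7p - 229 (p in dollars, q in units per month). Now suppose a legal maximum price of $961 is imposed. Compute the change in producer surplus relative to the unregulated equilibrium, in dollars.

Rearranging demand gives qd = 23771 - 8p. Without the control the market clears where 23771 - 8p = 7p - 229, i.e. p* = 1600 and q* = 10971.
Because the ceiling (961) lies below the market-clearing price, it is binding.
At p = 961: qd = 23771 - 8·961 = 16083 and qs = 7·961 - 229 = 6498.
Producer surplus without the control is ½ · (1600 - 229/7) · 10971 = 120362841/14.
With the ceiling, producers sell 6498 units at 961, so PS = ½ · (961 - 229/7) · 6498 = 21112002/7.
Change in producer surplus = 21112002/7 - 120362841/14 = -5581345.5.

-5581345.5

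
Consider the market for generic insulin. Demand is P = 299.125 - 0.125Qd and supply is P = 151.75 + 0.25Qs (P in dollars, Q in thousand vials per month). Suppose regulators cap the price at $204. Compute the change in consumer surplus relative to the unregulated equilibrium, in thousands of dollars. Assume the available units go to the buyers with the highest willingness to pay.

Rearranging demand gives Qd = 2393 - 8P; rearranging supply gives Qs = 4P - 607. Equilibrium: 2393 - 8P = 4P - 607, so 3000 = 12P and P* = 250, Q* = 393.
The ceiling of 204 is below the equilibrium price 250, so it binds.
At P = 204: Qd = 2393 - 8·204 = 761 and Qs = 4·204 - 607 = 209.
Consumer surplus without the control is ½ · (299.125 - 250) · 393 = 9653.0625.
With the ceiling, 209 units are sold at 204 (assume they go to the highest-value buyers). The demand price at Q = 209 is 273, so CS = ½ · [(299.125 - 204) + (273 - 204)] · 209 = 17151.0625.
Change in consumer surplus = 17151.0625 - 9653.0625 = 7498.

7498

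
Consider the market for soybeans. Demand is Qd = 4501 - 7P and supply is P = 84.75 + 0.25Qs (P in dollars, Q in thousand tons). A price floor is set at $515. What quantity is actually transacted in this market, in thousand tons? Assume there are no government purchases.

Rearranging supply gives Qs = 4P - 339. In a free market, 4501 - 7P = 4P - 339 gives the equilibrium P* = 440, Q* = 1421.
Since 515 > 440, the floor is binding.
At P = 515: Qd = 4501 - 7·515 = 896 and Qs = 4·515 - 339 = 1721.
The quantity actually transacted is the short side, demand: 896.

896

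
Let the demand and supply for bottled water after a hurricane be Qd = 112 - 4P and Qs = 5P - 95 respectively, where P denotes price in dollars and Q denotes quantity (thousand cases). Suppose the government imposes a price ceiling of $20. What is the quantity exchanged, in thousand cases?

Without the control the market clears where 112 - 4P = 5P - 95, i.e. P* = 23 and Q* = 20.
Since 20 < 23, the ceiling is binding.
At P = 20: Qd = 112 - 4·20 = 32 and Qs = 5·20 - 95 = 5.
The quantity actually transacted is the short side, supply: 5.

5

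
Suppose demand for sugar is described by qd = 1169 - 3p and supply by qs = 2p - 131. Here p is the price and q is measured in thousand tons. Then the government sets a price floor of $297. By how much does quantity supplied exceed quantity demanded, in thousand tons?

In a free market, 1169 - 3p = 2p - 131 gives the equilibrium p* = 260, q* = 389.
Because the floor (297) lies above the market-clearing price, it is binding.
At p = 297: qd = 1169 - 3·297 = 278 and qs = 2·297 - 131 = 463.
Surplus = qs - qd = 463 - 278 = 185.

185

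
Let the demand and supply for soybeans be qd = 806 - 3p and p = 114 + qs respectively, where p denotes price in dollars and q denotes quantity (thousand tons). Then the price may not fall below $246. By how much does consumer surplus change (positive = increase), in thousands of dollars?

-1472

Rearranging supply gives qs = p - 114. Without the control the market clears where 806 - 3p = p - 114, i.e. p* = 230 and q* = 116.
Because the floor (246) lies above the market-clearing price, it is binding.
At p = 246: qd = 806 - 3·246 = 68 and qs = 246 - 114 = 132.
Consumer surplus without the control is ½ · (806/3 - 230) · 116 = 6728/3.
With the floor, consumers buy 68 units at 246, so CS = ½ · (806/3 - 246) · 68 = 2312/3.
Change in consumer surplus = 2312/3 - 6728/3 = -1472.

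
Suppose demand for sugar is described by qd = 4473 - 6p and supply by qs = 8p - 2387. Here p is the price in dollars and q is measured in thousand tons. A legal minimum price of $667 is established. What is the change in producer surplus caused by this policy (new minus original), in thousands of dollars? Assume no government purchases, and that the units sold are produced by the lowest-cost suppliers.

Equilibrium: 4473 - 6p = 8p - 2387, so 6860 = 14p and p* = 490, q* = 1533.
The floor of 667 is above the equilibrium price 490, so it binds.
At p = 667: qd = 4473 - 6·667 = 471 and qs = 8·667 - 2387 = 2949.
Producer surplus without the control is ½ · (490 - 298.375) · 1533 = 146880.5625.
With the floor, 471 units are sold at 667. The supply price at q = 471 is 357.25, so PS = ½ · [(667 - 298.375) + (667 - 357.25)] · 471 = 159757.3125.
Change in producer surplus = 159757.3125 - 146880.5625 = 12876.75.

12876.75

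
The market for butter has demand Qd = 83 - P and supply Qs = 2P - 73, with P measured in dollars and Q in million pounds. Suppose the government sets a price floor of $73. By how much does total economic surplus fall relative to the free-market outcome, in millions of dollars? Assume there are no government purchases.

330.75

Without the control the market clears where 83 - P = 2P - 73, i.e. P* = 52 and Q* = 31.
The floor of 73 is above the equilibrium price 52, so it binds.
At P = 73: Qd = 83 - 73 = 10 and Qs = 2·73 - 73 = 73.
Quantity traded falls to 10. At Q = 10 the demand price is 83 - 10 = 73 and the supply price is (73 + 10)/2 = 41.5.
Deadweight loss = ½ · (73 - 41.5) · (31 - 10) = ½ · 31.5 · 21 = 330.75.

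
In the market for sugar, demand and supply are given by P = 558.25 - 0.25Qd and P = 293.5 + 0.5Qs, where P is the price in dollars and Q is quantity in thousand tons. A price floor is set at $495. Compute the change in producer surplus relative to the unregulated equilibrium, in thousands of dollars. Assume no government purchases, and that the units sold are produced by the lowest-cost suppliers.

3825

Rearranging demand gives Qd = 2233 - 4P; rearranging supply gives Qs = 2P - 587. Setting quantity demanded equal to quantity supplied, 2233 - 4P = 2P - 587, gives P* = 470 and Q* = 353.
The floor of 495 is above the equilibrium price 470, so it binds.
At P = 495: Qd = 2233 - 4·495 = 253 and Qs = 2·495 - 587 = 403.
Producer surplus without the control is ½ · (470 - 293.5) · 353 = 31152.25.
With the floor, 253 units are sold at 495. The supply price at Q = 253 is 420, so PS = ½ · [(495 - 293.5) + (495 - 420)] · 253 = 34977.25.
Change in producer surplus = 34977.25 - 31152.25 = 3825.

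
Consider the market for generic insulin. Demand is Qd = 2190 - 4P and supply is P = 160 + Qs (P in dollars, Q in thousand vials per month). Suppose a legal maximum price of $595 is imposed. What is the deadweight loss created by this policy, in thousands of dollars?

Rearranging supply gives Qs = P - 160. Without the control the market clears where 2190 - 4P = P - 160, i.e. P* = 470 and Q* = 310.
Since 595 is above P* = 470, the ceiling does not bind and the free-market outcome prevails.
Since the control does not bind, no trades are prevented and deadweight loss is zero.

0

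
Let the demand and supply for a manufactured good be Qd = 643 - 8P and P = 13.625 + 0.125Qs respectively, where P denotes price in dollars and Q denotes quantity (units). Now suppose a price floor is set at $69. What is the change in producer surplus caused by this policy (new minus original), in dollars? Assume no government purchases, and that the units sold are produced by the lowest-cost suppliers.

Rearranging supply gives Qs = 8P - 109. Equilibrium: 643 - 8P = 8P - 109, so 752 = 16P and P* = 47, Q* = 267.
The floor of 69 is above the equilibrium price 47, so it binds.
At P = 69: Qd = 643 - 8·69 = 91 and Qs = 8·69 - 109 = 443.
Producer surplus without the control is ½ · (47 - 13.625) · 267 = 4455.5625.
With the floor, 91 units are sold at 69. The supply price at Q = 91 is 25, so PS = ½ · [(69 - 13.625) + (69 - 25)] · 91 = 4521.5625.
Change in producer surplus = 4521.5625 - 4455.5625 = 66.

66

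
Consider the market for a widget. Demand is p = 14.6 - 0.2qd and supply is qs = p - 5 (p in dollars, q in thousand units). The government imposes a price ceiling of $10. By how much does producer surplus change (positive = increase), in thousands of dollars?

-19.5

Rearranging demand gives qd = 73 - 5p. Equilibrium: 73 - 5p = p - 5, so 78 = 6p and p* = 13, q* = 8.
Since 10 < 13, the ceiling is binding.
At p = 10: qd = 73 - 5·10 = 23 and qs = 10 - 5 = 5.
Producer surplus without the control is ½ · (13 - 5) · 8 = 32.
With the ceiling, producers sell 5 units at 10, so PS = ½ · (10 - 5) · 5 = 12.5.
Change in producer surplus = 12.5 - 32 = -19.5.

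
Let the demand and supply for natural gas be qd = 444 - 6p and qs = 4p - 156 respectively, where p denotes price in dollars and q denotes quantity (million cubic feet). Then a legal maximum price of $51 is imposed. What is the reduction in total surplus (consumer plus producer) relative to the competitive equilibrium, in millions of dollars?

Setting quantity demanded equal to quantity supplied, 444 - 6p = 4p - 156, gives p* = 60 and q* = 84.
Because the ceiling (51) lies below the market-clearing price, it is binding.
At p = 51: qd = 444 - 6·51 = 138 and qs = 4·51 - 156 = 48.
Quantity traded falls to 48. At q = 48 the demand price is (444 - 48)/6 = 66 and the supply price is (156 + 48)/4 = 51.
Deadweight loss = ½ · (66 - 51) · (84 - 48) = ½ · 15 · 36 = 270.

270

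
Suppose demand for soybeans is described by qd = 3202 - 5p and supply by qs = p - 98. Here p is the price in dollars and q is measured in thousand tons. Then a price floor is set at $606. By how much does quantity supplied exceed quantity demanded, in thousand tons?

336

Setting quantity demanded equal to quantity supplied, 3202 - 5p = p - 98, gives p* = 550 and q* = 452.
Since 606 > 550, the floor is binding.
At p = 606: qd = 3202 - 5·606 = 172 and qs = 606 - 98 = 508.
Surplus = qs - qd = 508 - 172 = 336.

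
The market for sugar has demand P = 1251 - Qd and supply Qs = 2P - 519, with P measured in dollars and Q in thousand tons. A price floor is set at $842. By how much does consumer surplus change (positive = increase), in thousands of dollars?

Rearranging demand gives Qd = 1251 - P. Setting quantity demanded equal to quantity supplied, 1251 - P = 2P - 519, gives P* = 590 and Q* = 661.
Since 842 > 590, the floor is binding.
At P = 842: Qd = 1251 - 842 = 409 and Qs = 2·842 - 519 = 1165.
Consumer surplus without the control is ½ · (1251 - 590) · 661 = 218460.5.
With the floor, consumers buy 409 units at 842, so CS = ½ · (1251 - 842) · 409 = 83640.5.
Change in consumer surplus = 83640.5 - 218460.5 = -134820.

-134820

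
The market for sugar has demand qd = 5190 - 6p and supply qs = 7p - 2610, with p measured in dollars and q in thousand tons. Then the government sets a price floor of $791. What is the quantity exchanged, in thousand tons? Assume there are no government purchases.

444

In a free market, 5190 - 6p = 7p - 2610 gives the equilibrium p* = 600, q* = 1590.
The floor of 791 is above the equilibrium price 600, so it binds.
At p = 791: qd = 5190 - 6·791 = 444 and qs = 7·791 - 2610 = 2927.
The quantity actually transacted is the short side, demand: 444.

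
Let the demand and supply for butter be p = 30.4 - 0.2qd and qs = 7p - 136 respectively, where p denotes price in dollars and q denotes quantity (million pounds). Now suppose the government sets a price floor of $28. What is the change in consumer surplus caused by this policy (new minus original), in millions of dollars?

Rearranging demand gives qd = 152 - 5p. In a free market, 152 - 5p = 7p - 136 gives the equilibrium p* = 24, q* = 32.
The floor of 28 is above the equilibrium price 24, so it binds.
At p = 28: qd = 152 - 5·28 = 12 and qs = 7·28 - 136 = 60.
Consumer surplus without the control is ½ · (30.4 - 24) · 32 = 102.4.
With the floor, consumers buy 12 units at 28, so CS = ½ · (30.4 - 28) · 12 = 14.4.
Change in consumer surplus = 14.4 - 102.4 = -88.

-88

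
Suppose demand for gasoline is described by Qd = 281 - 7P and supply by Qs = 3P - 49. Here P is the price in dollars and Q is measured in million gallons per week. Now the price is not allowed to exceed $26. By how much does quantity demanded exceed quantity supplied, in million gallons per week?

70

In a free market, 281 - 7P = 3P - 49 gives the equilibrium P* = 33, Q* = 50.
Since 26 < 33, the ceiling is binding.
At P = 26: Qd = 281 - 7·26 = 99 and Qs = 3·26 - 49 = 29.
Shortage = Qd - Qs = 99 - 29 = 70.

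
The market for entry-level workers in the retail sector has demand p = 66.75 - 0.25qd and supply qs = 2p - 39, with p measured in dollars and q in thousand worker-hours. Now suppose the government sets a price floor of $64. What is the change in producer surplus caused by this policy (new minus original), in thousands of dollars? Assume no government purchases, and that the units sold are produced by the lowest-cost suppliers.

Rearranging demand gives qd = 267 - 4p. Without the control the market clears where 267 - 4p = 2p - 39, i.e. p* = 51 and q* = 63.
The floor of 64 is above the equilibrium price 51, so it binds.
At p = 64: qd = 267 - 4·64 = 11 and qs = 2·64 - 39 = 89.
Producer surplus without the control is ½ · (51 - 19.5) · 63 = 992.25.
With the floor, 11 units are sold at 64. The supply price at q = 11 is 25, so PS = ½ · [(64 - 19.5) + (64 - 25)] · 11 = 459.25.
Change in producer surplus = 459.25 - 992.25 = -533.

-533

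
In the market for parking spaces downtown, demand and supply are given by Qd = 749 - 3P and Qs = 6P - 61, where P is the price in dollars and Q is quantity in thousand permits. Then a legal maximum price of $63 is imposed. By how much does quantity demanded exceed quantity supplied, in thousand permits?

243

Equilibrium: 749 - 3P = 6P - 61, so 810 = 9P and P* = 90, Q* = 479.
The ceiling of 63 is below the equilibrium price 90, so it binds.
At P = 63: Qd = 749 - 3·63 = 560 and Qs = 6·63 - 61 = 317.
Shortage = Qd - Qs = 560 - 317 = 243.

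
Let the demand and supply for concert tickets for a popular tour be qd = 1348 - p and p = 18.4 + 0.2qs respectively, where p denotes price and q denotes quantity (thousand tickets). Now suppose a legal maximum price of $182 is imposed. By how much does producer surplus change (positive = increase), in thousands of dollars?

-55854

Rearranging supply gives qs = 5p - 92. Without the control the market clears where 1348 - p = 5p - 92, i.e. p* = 240 and q* = 1108.
Since 182 < 240, the ceiling is binding.
At p = 182: qd = 1348 - 182 = 1166 and qs = 5·182 - 92 = 818.
Producer surplus without the control is ½ · (240 - 18.4) · 1108 = 122766.4.
With the ceiling, producers sell 818 units at 182, so PS = ½ · (182 - 18.4) · 818 = 66912.4.
Change in producer surplus = 66912.4 - 122766.4 = -55854.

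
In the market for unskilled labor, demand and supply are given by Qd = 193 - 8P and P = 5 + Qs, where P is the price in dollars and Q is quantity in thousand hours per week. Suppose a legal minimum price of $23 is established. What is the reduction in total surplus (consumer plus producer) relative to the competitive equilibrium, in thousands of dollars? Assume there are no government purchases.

Rearranging supply gives Qs = P - 5. Without the control the market clears where 193 - 8P = P - 5, i.e. P* = 22 and Q* = 17.
Because the floor (23) lies above the market-clearing price, it is binding.
At P = 23: Qd = 193 - 8·23 = 9 and Qs = 23 - 5 = 18.
Quantity traded falls to 9. At Q = 9 the demand price is (193 - 9)/8 = 23 and the supply price is 5 + 9 = 14.
Deadweight loss = ½ · (23 - 14) · (17 - 9) = ½ · 9 · 8 = 36.

36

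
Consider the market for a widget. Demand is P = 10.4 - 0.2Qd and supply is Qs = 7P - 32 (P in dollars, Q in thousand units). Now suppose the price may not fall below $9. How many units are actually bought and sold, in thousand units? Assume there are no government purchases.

Rearranging demand gives Qd = 52 - 5P. In a free market, 52 - 5P = 7P - 32 gives the equilibrium P* = 7, Q* = 17.
Because the floor (9) lies above the market-clearing price, it is binding.
At P = 9: Qd = 52 - 5·9 = 7 and Qs = 7·9 - 32 = 31.
The quantity actually transacted is the short side, demand: 7.

7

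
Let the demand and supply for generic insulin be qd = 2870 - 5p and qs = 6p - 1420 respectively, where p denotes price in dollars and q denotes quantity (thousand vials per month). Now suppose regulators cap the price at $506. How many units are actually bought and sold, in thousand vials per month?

920

Setting quantity demanded equal to quantity supplied, 2870 - 5p = 6p - 1420, gives p* = 390 and q* = 920.
Since 506 is above p* = 390, the ceiling does not bind and the free-market outcome prevails.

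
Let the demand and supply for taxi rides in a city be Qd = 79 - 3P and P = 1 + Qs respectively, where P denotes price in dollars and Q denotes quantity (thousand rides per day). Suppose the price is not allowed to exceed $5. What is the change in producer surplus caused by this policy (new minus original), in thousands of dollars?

Rearranging supply gives Qs = P - 1. Setting quantity demanded equal to quantity supplied, 79 - 3P = P - 1, gives P* = 20 and Q* = 19.
Because the ceiling (5) lies below the market-clearing price, it is binding.
At P = 5: Qd = 79 - 3·5 = 64 and Qs = 5 - 1 = 4.
Producer surplus without the control is ½ · (20 - 1) · 19 = 180.5.
With the ceiling, producers sell 4 units at 5, so PS = ½ · (5 - 1) · 4 = 8.
Change in producer surplus = 8 - 180.5 = -172.5.

-172.5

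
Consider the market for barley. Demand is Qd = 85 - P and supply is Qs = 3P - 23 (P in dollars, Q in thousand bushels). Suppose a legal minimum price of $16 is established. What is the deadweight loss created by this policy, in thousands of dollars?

Setting quantity demanded equal to quantity supplied, 85 - P = 3P - 23, gives P* = 27 and Q* = 58.
Since 16 is below P* = 27, the floor does not bind and the free-market outcome prevails.
Since the control does not bind, no trades are prevented and deadweight loss is zero.

0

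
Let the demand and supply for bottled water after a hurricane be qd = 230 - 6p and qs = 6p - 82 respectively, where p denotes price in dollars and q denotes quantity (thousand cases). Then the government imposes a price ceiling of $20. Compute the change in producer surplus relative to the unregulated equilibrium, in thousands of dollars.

-336

In a free market, 230 - 6p = 6p - 82 gives the equilibrium p* = 26, q* = 74.
Because the ceiling (20) lies below the market-clearing price, it is binding.
At p = 20: qd = 230 - 6·20 = 110 and qs = 6·20 - 82 = 38.
Producer surplus without the control is ½ · (26 - 41/3) · 74 = 1369/3.
With the ceiling, producers sell 38 units at 20, so PS = ½ · (20 - 41/3) · 38 = 361/3.
Change in producer surplus = 361/3 - 1369/3 = -336.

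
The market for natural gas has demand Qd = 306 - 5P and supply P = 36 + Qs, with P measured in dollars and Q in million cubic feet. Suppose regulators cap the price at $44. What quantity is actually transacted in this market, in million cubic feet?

8

Rearranging supply gives Qs = P - 36. Without the control the market clears where 306 - 5P = P - 36, i.e. P* = 57 and Q* = 21.
Since 44 < 57, the ceiling is binding.
At P = 44: Qd = 306 - 5·44 = 86 and Qs = 44 - 36 = 8.
The quantity actually transacted is the short side, supply: 8.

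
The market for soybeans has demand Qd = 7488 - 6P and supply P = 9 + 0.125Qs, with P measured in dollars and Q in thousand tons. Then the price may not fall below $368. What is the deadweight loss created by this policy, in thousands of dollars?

0

Rearranging supply gives Qs = 8P - 72. Setting quantity demanded equal to quantity supplied, 7488 - 6P = 8P - 72, gives P* = 540 and Q* = 4248.
Since 368 is below P* = 540, the floor does not bind and the free-market outcome prevails.
Since the control does not bind, no trades are prevented and deadweight loss is zero.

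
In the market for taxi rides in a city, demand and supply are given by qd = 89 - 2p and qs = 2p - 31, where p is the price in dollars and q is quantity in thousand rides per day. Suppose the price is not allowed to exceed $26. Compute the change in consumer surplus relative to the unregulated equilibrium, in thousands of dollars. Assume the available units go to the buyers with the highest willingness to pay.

Equilibrium: 89 - 2p = 2p - 31, so 120 = 4p and p* = 30, q* = 29.
The ceiling of 26 is below the equilibrium price 30, so it binds.
At p = 26: qd = 89 - 2·26 = 37 and qs = 2·26 - 31 = 21.
Consumer surplus without the control is ½ · (44.5 - 30) · 29 = 210.25.
With the ceiling, 21 units are sold at 26 (assume they go to the highest-value buyers). The demand price at q = 21 is 34, so CS = ½ · [(44.5 - 26) + (34 - 26)] · 21 = 278.25.
Change in consumer surplus = 278.25 - 210.25 = 68.

68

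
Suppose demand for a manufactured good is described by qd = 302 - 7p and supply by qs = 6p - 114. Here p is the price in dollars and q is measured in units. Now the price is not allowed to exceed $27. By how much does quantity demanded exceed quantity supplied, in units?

Equilibrium: 302 - 7p = 6p - 114, so 416 = 13p and p* = 32, q* = 78.
The ceiling of 27 is below the equilibrium price 32, so it binds.
At p = 27: qd = 302 - 7·27 = 113 and qs = 6·27 - 114 = 48.
Shortage = qd - qs = 113 - 48 = 65.

65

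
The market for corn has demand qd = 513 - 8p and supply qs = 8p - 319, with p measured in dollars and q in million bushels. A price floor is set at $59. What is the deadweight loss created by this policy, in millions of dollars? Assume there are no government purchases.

392

Setting quantity demanded equal to quantity supplied, 513 - 8p = 8p - 319, gives p* = 52 and q* = 97.
Because the floor (59) lies above the market-clearing price, it is binding.
At p = 59: qd = 513 - 8·59 = 41 and qs = 8·59 - 319 = 153.
Quantity traded falls to 41. At q = 41 the demand price is (513 - 41)/8 = 59 and the supply price is (319 + 41)/8 = 45.
Deadweight loss = ½ · (59 - 45) · (97 - 41) = ½ · 14 · 56 = 392.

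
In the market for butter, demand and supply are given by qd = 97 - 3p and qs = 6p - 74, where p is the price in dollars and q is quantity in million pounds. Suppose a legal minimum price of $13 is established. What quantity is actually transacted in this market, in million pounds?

Setting quantity demanded equal to quantity supplied, 97 - 3p = 6p - 74, gives p* = 19 and q* = 40.
Since 13 is below p* = 19, the floor does not bind and the free-market outcome prevails.

40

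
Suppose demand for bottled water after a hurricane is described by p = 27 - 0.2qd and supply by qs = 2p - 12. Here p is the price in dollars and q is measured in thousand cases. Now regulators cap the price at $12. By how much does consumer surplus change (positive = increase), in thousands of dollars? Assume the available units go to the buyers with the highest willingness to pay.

75.6

Rearranging demand gives qd = 135 - 5p. Setting quantity demanded equal to quantity supplied, 135 - 5p = 2p - 12, gives p* = 21 and q* = 30.
Because the ceiling (12) lies below the market-clearing price, it is binding.
At p = 12: qd = 135 - 5·12 = 75 and qs = 2·12 - 12 = 12.
Consumer surplus without the control is ½ · (27 - 21) · 30 = 90.
With the ceiling, 12 units are sold at 12 (assume they go to the highest-value buyers). The demand price at q = 12 is 24.6, so CS = ½ · [(27 - 12) + (24.6 - 12)] · 12 = 165.6.
Change in consumer surplus = 165.6 - 90 = 75.6.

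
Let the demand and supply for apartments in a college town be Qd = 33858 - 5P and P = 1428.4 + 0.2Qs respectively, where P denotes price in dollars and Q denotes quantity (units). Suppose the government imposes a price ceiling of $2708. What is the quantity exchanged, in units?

6398

Rearranging supply gives Qs = 5P - 7142. Equilibrium: 33858 - 5P = 5P - 7142, so 41000 = 10P and P* = 4100, Q* = 13358.
The ceiling of 2708 is below the equilibrium price 4100, so it binds.
At P = 2708: Qd = 33858 - 5·2708 = 20318 and Qs = 5·2708 - 7142 = 6398.
The quantity actually transacted is the short side, supply: 6398.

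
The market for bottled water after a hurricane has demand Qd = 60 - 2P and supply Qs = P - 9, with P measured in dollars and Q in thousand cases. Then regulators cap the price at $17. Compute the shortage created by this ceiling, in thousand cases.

18

Setting quantity demanded equal to quantity supplied, 60 - 2P = P - 9, gives P* = 23 and Q* = 14.
Since 17 < 23, the ceiling is binding.
At P = 17: Qd = 60 - 2·17 = 26 and Qs = 17 - 9 = 8.
Shortage = Qd - Qs = 26 - 8 = 18.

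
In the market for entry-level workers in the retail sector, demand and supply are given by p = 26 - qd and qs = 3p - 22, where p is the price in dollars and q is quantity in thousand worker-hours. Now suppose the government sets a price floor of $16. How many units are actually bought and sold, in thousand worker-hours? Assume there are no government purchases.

10

Rearranging demand gives qd = 26 - p. In a free market, 26 - p = 3p - 22 gives the equilibrium p* = 12, q* = 14.
Because the floor (16) lies above the market-clearing price, it is binding.
At p = 16: qd = 26 - 16 = 10 and qs = 3·16 - 22 = 26.
The quantity actually transacted is the short side, demand: 10.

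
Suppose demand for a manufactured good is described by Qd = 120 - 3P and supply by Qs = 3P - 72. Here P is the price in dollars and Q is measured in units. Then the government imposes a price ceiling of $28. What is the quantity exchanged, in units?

Equilibrium: 120 - 3P = 3P - 72, so 192 = 6P and P* = 32, Q* = 24.
Because the ceiling (28) lies below the market-clearing price, it is binding.
At P = 28: Qd = 120 - 3·28 = 36 and Qs = 3·28 - 72 = 12.
The quantity actually transacted is the short side, supply: 12.

12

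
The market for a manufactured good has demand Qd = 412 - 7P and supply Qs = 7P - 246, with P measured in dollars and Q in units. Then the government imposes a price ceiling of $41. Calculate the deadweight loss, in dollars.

252

Setting quantity demanded equal to quantity supplied, 412 - 7P = 7P - 246, gives P* = 47 and Q* = 83.
The ceiling of 41 is below the equilibrium price 47, so it binds.
At P = 41: Qd = 412 - 7·41 = 125 and Qs = 7·41 - 246 = 41.
Quantity traded falls to 41. At Q = 41 the demand price is (412 - 41)/7 = 53 and the supply price is (246 + 41)/7 = 41.
Deadweight loss = ½ · (53 - 41) · (83 - 41) = ½ · 12 · 42 = 252.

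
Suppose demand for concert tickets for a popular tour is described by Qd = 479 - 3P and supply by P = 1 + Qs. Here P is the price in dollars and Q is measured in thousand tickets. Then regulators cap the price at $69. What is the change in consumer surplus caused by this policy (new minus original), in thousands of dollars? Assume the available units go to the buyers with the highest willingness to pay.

Rearranging supply gives Qs = P - 1. Equilibrium: 479 - 3P = P - 1, so 480 = 4P and P* = 120, Q* = 119.
Since 69 < 120, the ceiling is binding.
At P = 69: Qd = 479 - 3·69 = 272 and Qs = 69 - 1 = 68.
Consumer surplus without the control is ½ · (479/3 - 120) · 119 = 14161/6.
With the ceiling, 68 units are sold at 69 (assume they go to the highest-value buyers). The demand price at Q = 68 is 137, so CS = ½ · [(479/3 - 69) + (137 - 69)] · 68 = 16184/3.
Change in consumer surplus = 16184/3 - 14161/6 = 3034.5.

3034.5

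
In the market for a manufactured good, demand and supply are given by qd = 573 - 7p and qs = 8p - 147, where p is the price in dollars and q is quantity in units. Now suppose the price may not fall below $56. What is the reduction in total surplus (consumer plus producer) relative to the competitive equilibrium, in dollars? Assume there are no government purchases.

In a free market, 573 - 7p = 8p - 147 gives the equilibrium p* = 48, q* = 237.
Because the floor (56) lies above the market-clearing price, it is binding.
At p = 56: qd = 573 - 7·56 = 181 and qs = 8·56 - 147 = 301.
Quantity traded falls to 181. At q = 181 the demand price is (573 - 181)/7 = 56 and the supply price is (147 + 181)/8 = 41.
Deadweight loss = ½ · (56 - 41) · (237 - 181) = ½ · 15 · 56 = 420.

420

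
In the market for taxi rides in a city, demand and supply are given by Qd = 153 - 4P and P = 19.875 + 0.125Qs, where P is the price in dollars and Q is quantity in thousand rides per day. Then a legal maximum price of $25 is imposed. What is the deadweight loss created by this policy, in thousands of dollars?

12

Rearranging supply gives Qs = 8P - 159. Setting quantity demanded equal to quantity supplied, 153 - 4P = 8P - 159, gives P* = 26 and Q* = 49.
Since 25 < 26, the ceiling is binding.
At P = 25: Qd = 153 - 4·25 = 53 and Qs = 8·25 - 159 = 41.
Quantity traded falls to 41. At Q = 41 the demand price is (153 - 41)/4 = 28 and the supply price is (159 + 41)/8 = 25.
Deadweight loss = ½ · (28 - 25) · (49 - 41) = ½ · 3 · 8 = 12.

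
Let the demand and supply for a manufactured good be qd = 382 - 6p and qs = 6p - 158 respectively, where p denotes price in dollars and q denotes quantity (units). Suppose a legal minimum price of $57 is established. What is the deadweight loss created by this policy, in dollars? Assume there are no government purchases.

Equilibrium: 382 - 6p = 6p - 158, so 540 = 12p and p* = 45, q* = 112.
The floor of 57 is above the equilibrium price 45, so it binds.
At p = 57: qd = 382 - 6·57 = 40 and qs = 6·57 - 158 = 184.
Quantity traded falls to 40. At q = 40 the demand price is (382 - 40)/6 = 57 and the supply price is (158 + 40)/6 = 33.
Deadweight loss = ½ · (57 - 33) · (112 - 40) = ½ · 24 · 72 = 864.

864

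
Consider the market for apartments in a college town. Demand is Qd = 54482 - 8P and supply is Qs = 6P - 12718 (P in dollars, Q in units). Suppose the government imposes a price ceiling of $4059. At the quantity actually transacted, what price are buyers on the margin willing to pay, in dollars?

5355.75

Equilibrium: 54482 - 8P = 6P - 12718, so 67200 = 14P and P* = 4800, Q* = 16082.
Since 4059 < 4800, the ceiling is binding.
At P = 4059: Qd = 54482 - 8·4059 = 22010 and Qs = 6·4059 - 12718 = 11636.
Only 11636 units reach the market. On the demand curve, the marginal buyer's willingness to pay at Q = 11636 is (54482 - 11636)/8 = 5355.75.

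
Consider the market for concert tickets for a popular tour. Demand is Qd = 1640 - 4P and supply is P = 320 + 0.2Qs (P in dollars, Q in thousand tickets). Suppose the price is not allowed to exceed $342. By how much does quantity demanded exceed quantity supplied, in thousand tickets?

162

Rearranging supply gives Qs = 5P - 1600. Setting quantity demanded equal to quantity supplied, 1640 - 4P = 5P - 1600, gives P* = 360 and Q* = 200.
Since 342 < 360, the ceiling is binding.
At P = 342: Qd = 1640 - 4·342 = 272 and Qs = 5·342 - 1600 = 110.
Shortage = Qd - Qs = 272 - 110 = 162.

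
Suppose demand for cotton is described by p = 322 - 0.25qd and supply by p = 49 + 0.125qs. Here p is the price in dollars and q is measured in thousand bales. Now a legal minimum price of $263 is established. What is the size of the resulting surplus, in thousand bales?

Rearranging demand gives qd = 1288 - 4p; rearranging supply gives qs = 8p - 392. Without the control the market clears where 1288 - 4p = 8p - 392, i.e. p* = 140 and q* = 728.
The floor of 263 is above the equilibrium price 140, so it binds.
At p = 263: qd = 1288 - 4·263 = 236 and qs = 8·263 - 392 = 1712.
Surplus = qs - qd = 1712 - 236 = 1476.

1476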